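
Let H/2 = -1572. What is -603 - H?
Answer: 2541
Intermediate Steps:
H = -3144 (H = 2*(-1572) = -3144)
-603 - H = -603 - 1*(-3144) = -603 + 3144 = 2541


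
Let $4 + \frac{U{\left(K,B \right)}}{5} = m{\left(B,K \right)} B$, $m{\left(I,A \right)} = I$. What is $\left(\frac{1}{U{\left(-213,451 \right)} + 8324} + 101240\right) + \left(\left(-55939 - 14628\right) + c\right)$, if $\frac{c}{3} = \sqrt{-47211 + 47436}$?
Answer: $\frac{31495441863}{1025309} \approx 30718.0$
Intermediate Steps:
$c = 45$ ($c = 3 \sqrt{-47211 + 47436} = 3 \sqrt{225} = 3 \cdot 15 = 45$)
$U{\left(K,B \right)} = -20 + 5 B^{2}$ ($U{\left(K,B \right)} = -20 + 5 B B = -20 + 5 B^{2}$)
$\left(\frac{1}{U{\left(-213,451 \right)} + 8324} + 101240\right) + \left(\left(-55939 - 14628\right) + c\right) = \left(\frac{1}{\left(-20 + 5 \cdot 451^{2}\right) + 8324} + 101240\right) + \left(\left(-55939 - 14628\right) + 45\right) = \left(\frac{1}{\left(-20 + 5 \cdot 203401\right) + 8324} + 101240\right) + \left(-70567 + 45\right) = \left(\frac{1}{\left(-20 + 1017005\right) + 8324} + 101240\right) - 70522 = \left(\frac{1}{1016985 + 8324} + 101240\right) - 70522 = \left(\frac{1}{1025309} + 101240\right) - 70522 = \frac{103802283161}{1025309} - 70522 = \frac{31495441863}{1025309}$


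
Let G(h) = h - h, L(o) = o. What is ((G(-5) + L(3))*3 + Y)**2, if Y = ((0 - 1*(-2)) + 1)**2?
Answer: 324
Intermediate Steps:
G(h) = 0
Y = 9 (Y = ((0 + 2) + 1)**2 = (2 + 1)**2 = 3**2 = 9)
((G(-5) + L(3))*3 + Y)**2 = ((0 + 3)*3 + 9)**2 = (3*3 + 9)**2 = (9 + 9)**2 = 18**2 = 324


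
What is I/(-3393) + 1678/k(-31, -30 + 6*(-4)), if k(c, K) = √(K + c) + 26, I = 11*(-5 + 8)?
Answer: 49334897/860691 - 1678*I*√85/761 ≈ 57.32 - 20.329*I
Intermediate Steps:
I = 33 (I = 11*3 = 33)
k(c, K) = 26 + √(K + c)
I/(-3393) + 1678/k(-31, -30 + 6*(-4)) = 33/(-3393) + 1678/(26 + √((-30 + 6*(-4)) - 31)) = 33*(-1/3393) + 1678/(26 + √((-30 - 24) - 31)) = -11/1131 + 1678/(26 + √(-54 - 31)) = -11/1131 + 1678/(26 + √(-85)) = -11/1131 + 1678/(26 + I*√85)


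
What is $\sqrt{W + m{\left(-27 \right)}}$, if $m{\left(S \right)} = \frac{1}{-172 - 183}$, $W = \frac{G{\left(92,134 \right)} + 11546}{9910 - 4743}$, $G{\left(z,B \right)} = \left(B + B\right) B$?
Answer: $\frac{\sqrt{30893803872555}}{1834285} \approx 3.0302$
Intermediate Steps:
$G{\left(z,B \right)} = 2 B^{2}$ ($G{\left(z,B \right)} = 2 B B = 2 B^{2}$)
$W = \frac{47458}{5167}$ ($W = \frac{2 \cdot 134^{2} + 11546}{9910 - 4743} = \frac{2 \cdot 17956 + 11546}{5167} = \left(35912 + 11546\right) \frac{1}{5167} = 47458 \cdot \frac{1}{5167} = \frac{47458}{5167} \approx 9.1848$)
$m{\left(S \right)} = - \frac{1}{355}$ ($m{\left(S \right)} = \frac{1}{-355} = - \frac{1}{355}$)
$\sqrt{W + m{\left(-27 \right)}} = \sqrt{\frac{47458}{5167} - \frac{1}{355}} = \sqrt{\frac{16842423}{1834285}} = \frac{\sqrt{30893803872555}}{1834285}$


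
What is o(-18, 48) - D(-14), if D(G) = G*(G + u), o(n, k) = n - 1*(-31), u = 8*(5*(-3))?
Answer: -1863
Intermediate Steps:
u = -120 (u = 8*(-15) = -120)
o(n, k) = 31 + n (o(n, k) = n + 31 = 31 + n)
D(G) = G*(-120 + G) (D(G) = G*(G - 120) = G*(-120 + G))
o(-18, 48) - D(-14) = (31 - 18) - (-14)*(-120 - 14) = 13 - (-14)*(-134) = 13 - 1*1876 = 13 - 1876 = -1863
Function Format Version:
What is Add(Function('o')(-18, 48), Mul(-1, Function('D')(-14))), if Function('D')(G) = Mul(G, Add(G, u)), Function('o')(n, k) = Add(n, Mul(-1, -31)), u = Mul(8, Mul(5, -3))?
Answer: -1863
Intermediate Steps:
u = -120 (u = Mul(8, -15) = -120)
Function('o')(n, k) = Add(31, n) (Function('o')(n, k) = Add(n, 31) = Add(31, n))
Function('D')(G) = Mul(G, Add(-120, G)) (Function('D')(G) = Mul(G, Add(G, -120)) = Mul(G, Add(-120, G)))
Add(Function('o')(-18, 48), Mul(-1, Function('D')(-14))) = Add(Add(31, -18), Mul(-1, Mul(-14, Add(-120, -14)))) = Add(13, Mul(-1, Mul(-14, -134))) = Add(13, Mul(-1, 1876)) = Add(13, -1876) = -1863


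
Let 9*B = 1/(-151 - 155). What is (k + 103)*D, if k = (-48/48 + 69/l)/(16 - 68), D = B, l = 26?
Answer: -8189/219024 ≈ -0.037389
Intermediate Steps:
B = -1/2754 (B = 1/(9*(-151 - 155)) = (⅑)/(-306) = (⅑)*(-1/306) = -1/2754 ≈ -0.00036311)
D = -1/2754 ≈ -0.00036311
k = -43/1352 (k = (-48/48 + 69/26)/(16 - 68) = (-48*1/48 + 69*(1/26))/(-52) = (-1 + 69/26)*(-1/52) = (43/26)*(-1/52) = -43/1352 ≈ -0.031805)
(k + 103)*D = (-43/1352 + 103)*(-1/2754) = (139213/1352)*(-1/2754) = -8189/219024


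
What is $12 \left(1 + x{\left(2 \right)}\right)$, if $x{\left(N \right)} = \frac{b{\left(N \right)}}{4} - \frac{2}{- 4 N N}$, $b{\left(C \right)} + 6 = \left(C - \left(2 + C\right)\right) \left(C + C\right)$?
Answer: $- \frac{57}{2} \approx -28.5$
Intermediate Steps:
$b{\left(C \right)} = -6 - 4 C$ ($b{\left(C \right)} = -6 + \left(C - \left(2 + C\right)\right) \left(C + C\right) = -6 - 2 \cdot 2 C = -6 - 4 C$)
$x{\left(N \right)} = - \frac{3}{2} + \frac{1}{2 N^{2}} - N$ ($x{\left(N \right)} = \frac{-6 - 4 N}{4} - \frac{2}{- 4 N N} = \left(-6 - 4 N\right) \frac{1}{4} - \frac{2}{\left(-4\right) N^{2}} = \left(- \frac{3}{2} - N\right) - 2 \left(- \frac{1}{4 N^{2}}\right) = \left(- \frac{3}{2} - N\right) + \frac{1}{2 N^{2}} = - \frac{3}{2} + \frac{1}{2 N^{2}} - N$)
$12 \left(1 + x{\left(2 \right)}\right) = 12 \left(1 - \left(\frac{7}{2} - \frac{1}{8}\right)\right) = 12 \left(1 - \frac{27}{8}\right) = 12 \left(- \frac{19}{8}\right) = - \frac{57}{2}$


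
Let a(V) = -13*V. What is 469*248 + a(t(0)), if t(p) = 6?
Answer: 116234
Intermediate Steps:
469*248 + a(t(0)) = 469*248 - 13*6 = 116312 - 78 = 116234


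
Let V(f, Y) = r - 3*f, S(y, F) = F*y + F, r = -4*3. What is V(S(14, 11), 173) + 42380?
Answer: 41873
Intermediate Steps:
r = -12
S(y, F) = F + F*y
V(f, Y) = -12 - 3*f
V(S(14, 11), 173) + 42380 = (-12 - 33*(1 + 14)) + 42380 = (-12 - 33*15) + 42380 = (-12 - 3*165) + 42380 = (-12 - 495) + 42380 = -507 + 42380 = 41873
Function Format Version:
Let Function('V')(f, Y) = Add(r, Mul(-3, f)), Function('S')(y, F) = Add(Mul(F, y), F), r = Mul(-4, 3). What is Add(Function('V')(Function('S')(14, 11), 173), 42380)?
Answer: 41873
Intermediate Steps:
r = -12
Function('S')(y, F) = Add(F, Mul(F, y))
Function('V')(f, Y) = Add(-12, Mul(-3, f))
Add(Function('V')(Function('S')(14, 11), 173), 42380) = Add(Add(-12, Mul(-3, Mul(11, Add(1, 14)))), 42380) = Add(Add(-12, Mul(-3, Mul(11, 15))), 42380) = Add(Add(-12, Mul(-3, 165)), 42380) = Add(Add(-12, -495), 42380) = Add(-507, 42380) = 41873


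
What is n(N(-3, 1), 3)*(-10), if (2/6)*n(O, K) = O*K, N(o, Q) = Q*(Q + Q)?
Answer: -180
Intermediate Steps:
N(o, Q) = 2*Q² (N(o, Q) = Q*(2*Q) = 2*Q²)
n(O, K) = 3*K*O (n(O, K) = 3*(O*K) = 3*(K*O) = 3*K*O)
n(N(-3, 1), 3)*(-10) = (3*3*(2*1²))*(-10) = (3*3*(2*1))*(-10) = (3*3*2)*(-10) = 18*(-10) = -180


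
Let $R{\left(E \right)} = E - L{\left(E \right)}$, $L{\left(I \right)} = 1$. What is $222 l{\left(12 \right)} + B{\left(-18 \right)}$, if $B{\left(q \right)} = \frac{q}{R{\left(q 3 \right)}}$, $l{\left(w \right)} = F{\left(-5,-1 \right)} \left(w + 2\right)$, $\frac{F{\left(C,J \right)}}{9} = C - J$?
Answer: $- \frac{6153822}{55} \approx -1.1189 \cdot 10^{5}$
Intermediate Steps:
$F{\left(C,J \right)} = - 9 J + 9 C$ ($F{\left(C,J \right)} = 9 \left(C - J\right) = - 9 J + 9 C$)
$l{\left(w \right)} = -72 - 36 w$ ($l{\left(w \right)} = \left(\left(-9\right) \left(-1\right) + 9 \left(-5\right)\right) \left(w + 2\right) = \left(9 - 45\right) \left(2 + w\right) = - 36 \left(2 + w\right) = -72 - 36 w$)
$R{\left(E \right)} = -1 + E$ ($R{\left(E \right)} = E - 1 = -1 + E$)
$B{\left(q \right)} = \frac{q}{-1 + 3 q}$ ($B{\left(q \right)} = \frac{q}{-1 + q 3} = \frac{q}{-1 + 3 q}$)
$222 l{\left(12 \right)} + B{\left(-18 \right)} = 222 \left(-72 - 432\right) - \frac{18}{-1 + 3 \left(-18\right)} = 222 \left(-72 - 432\right) - \frac{18}{-1 - 54} = 222 \left(-504\right) - \frac{18}{-55} = -111888 - - \frac{18}{55} = -111888 + \frac{18}{55} = - \frac{6153822}{55}$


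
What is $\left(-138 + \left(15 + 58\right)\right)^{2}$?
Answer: $4225$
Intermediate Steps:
$\left(-138 + \left(15 + 58\right)\right)^{2} = \left(-138 + 73\right)^{2} = \left(-65\right)^{2} = 4225$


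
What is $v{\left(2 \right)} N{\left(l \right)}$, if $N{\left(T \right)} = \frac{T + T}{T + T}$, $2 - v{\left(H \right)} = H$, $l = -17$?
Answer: $0$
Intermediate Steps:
$v{\left(H \right)} = 2 - H$
$N{\left(T \right)} = 1$ ($N{\left(T \right)} = \frac{2 T}{2 T} = 2 T \frac{1}{2 T} = 1$)
$v{\left(2 \right)} N{\left(l \right)} = \left(2 - 2\right) 1 = 0 \cdot 1 = 0$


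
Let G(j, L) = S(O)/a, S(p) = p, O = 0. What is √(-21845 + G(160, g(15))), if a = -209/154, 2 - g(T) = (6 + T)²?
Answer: I*√21845 ≈ 147.8*I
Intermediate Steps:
g(T) = 2 - (6 + T)²
a = -19/14 (a = -209*1/154 = -19/14 ≈ -1.3571)
G(j, L) = 0 (G(j, L) = 0/(-19/14) = 0*(-14/19) = 0)
√(-21845 + G(160, g(15))) = √(-21845 + 0) = √(-21845) = I*√21845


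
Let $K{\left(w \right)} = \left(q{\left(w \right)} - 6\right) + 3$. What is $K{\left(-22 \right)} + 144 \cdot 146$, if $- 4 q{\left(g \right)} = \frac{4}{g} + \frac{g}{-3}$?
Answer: $\frac{693634}{33} \approx 21019.0$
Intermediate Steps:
$q{\left(g \right)} = - \frac{1}{g} + \frac{g}{12}$ ($q{\left(g \right)} = - \frac{\frac{4}{g} + \frac{g}{-3}}{4} = - \frac{\frac{4}{g} + g \left(- \frac{1}{3}\right)}{4} = - \frac{\frac{4}{g} - \frac{g}{3}}{4} = - \frac{1}{g} + \frac{g}{12}$)
$K{\left(w \right)} = -3 - \frac{1}{w} + \frac{w}{12}$ ($K{\left(w \right)} = \left(\left(- \frac{1}{w} + \frac{w}{12}\right) - 6\right) + 3 = \left(-6 - \frac{1}{w} + \frac{w}{12}\right) + 3 = -3 - \frac{1}{w} + \frac{w}{12}$)
$K{\left(-22 \right)} + 144 \cdot 146 = \left(-3 - \frac{1}{-22} + \frac{1}{12} \left(-22\right)\right) + 144 \cdot 146 = \left(-3 - - \frac{1}{22} - \frac{11}{6}\right) + 21024 = \left(-3 + \frac{1}{22} - \frac{11}{6}\right) + 21024 = - \frac{158}{33} + 21024 = \frac{693634}{33}$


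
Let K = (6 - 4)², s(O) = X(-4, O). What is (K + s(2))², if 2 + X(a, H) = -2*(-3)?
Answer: 64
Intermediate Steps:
X(a, H) = 4 (X(a, H) = -2 - 2*(-3) = -2 + 6 = 4)
s(O) = 4
K = 4 (K = 2² = 4)
(K + s(2))² = (4 + 4)² = 8² = 64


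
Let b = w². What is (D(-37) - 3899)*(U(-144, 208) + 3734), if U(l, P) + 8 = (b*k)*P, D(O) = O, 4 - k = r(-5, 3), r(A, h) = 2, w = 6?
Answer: -73611072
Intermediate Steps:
k = 2 (k = 4 - 1*2 = 4 - 2 = 2)
b = 36 (b = 6² = 36)
U(l, P) = -8 + 72*P (U(l, P) = -8 + (36*2)*P = -8 + 72*P)
(D(-37) - 3899)*(U(-144, 208) + 3734) = (-37 - 3899)*((-8 + 72*208) + 3734) = -3936*((-8 + 14976) + 3734) = -3936*(14968 + 3734) = -3936*18702 = -73611072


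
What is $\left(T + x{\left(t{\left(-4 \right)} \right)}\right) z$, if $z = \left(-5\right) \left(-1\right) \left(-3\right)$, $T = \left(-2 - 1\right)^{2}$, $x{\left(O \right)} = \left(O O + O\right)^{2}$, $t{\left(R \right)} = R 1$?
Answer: $-2295$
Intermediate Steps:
$t{\left(R \right)} = R$
$x{\left(O \right)} = \left(O + O^{2}\right)^{2}$ ($x{\left(O \right)} = \left(O^{2} + O\right)^{2} = \left(O + O^{2}\right)^{2}$)
$T = 9$ ($T = \left(-3\right)^{2} = 9$)
$z = -15$ ($z = 5 \left(-3\right) = -15$)
$\left(T + x{\left(t{\left(-4 \right)} \right)}\right) z = \left(9 + \left(-4\right)^{2} \left(1 - 4\right)^{2}\right) \left(-15\right) = \left(9 + 16 \left(-3\right)^{2}\right) \left(-15\right) = \left(9 + 16 \cdot 9\right) \left(-15\right) = \left(9 + 144\right) \left(-15\right) = 153 \left(-15\right) = -2295$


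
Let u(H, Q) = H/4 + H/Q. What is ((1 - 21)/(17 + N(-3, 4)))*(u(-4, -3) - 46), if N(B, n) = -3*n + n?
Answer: 2740/27 ≈ 101.48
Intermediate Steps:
N(B, n) = -2*n
u(H, Q) = H/4 + H/Q (u(H, Q) = H*(1/4) + H/Q = H/4 + H/Q)
((1 - 21)/(17 + N(-3, 4)))*(u(-4, -3) - 46) = ((1 - 21)/(17 - 2*4))*(((1/4)*(-4) - 4/(-3)) - 46) = (-20/(17 - 8))*((-1 - 4*(-1/3)) - 46) = (-20/9)*((-1 + 4/3) - 46) = (-20*1/9)*(1/3 - 46) = -20/9*(-137/3) = 2740/27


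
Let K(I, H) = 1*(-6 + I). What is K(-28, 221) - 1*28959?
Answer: -28993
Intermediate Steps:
K(I, H) = -6 + I
K(-28, 221) - 1*28959 = (-6 - 28) - 1*28959 = -34 - 28959 = -28993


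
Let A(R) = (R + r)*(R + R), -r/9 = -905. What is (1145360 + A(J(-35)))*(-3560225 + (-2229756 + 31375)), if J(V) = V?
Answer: -3326516341960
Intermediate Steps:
r = 8145 (r = -9*(-905) = 8145)
A(R) = 2*R*(8145 + R) (A(R) = (R + 8145)*(R + R) = (8145 + R)*(2*R) = 2*R*(8145 + R))
(1145360 + A(J(-35)))*(-3560225 + (-2229756 + 31375)) = (1145360 + 2*(-35)*(8145 - 35))*(-3560225 + (-2229756 + 31375)) = (1145360 + 2*(-35)*8110)*(-3560225 - 2198381) = (1145360 - 567700)*(-5758606) = 577660*(-5758606) = -3326516341960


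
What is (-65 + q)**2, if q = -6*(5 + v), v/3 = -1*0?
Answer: 9025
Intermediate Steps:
v = 0 (v = 3*(-1*0) = 3*0 = 0)
q = -30 (q = -6*(5 + 0) = -6*5 = -30)
(-65 + q)**2 = (-65 - 30)**2 = (-95)**2 = 9025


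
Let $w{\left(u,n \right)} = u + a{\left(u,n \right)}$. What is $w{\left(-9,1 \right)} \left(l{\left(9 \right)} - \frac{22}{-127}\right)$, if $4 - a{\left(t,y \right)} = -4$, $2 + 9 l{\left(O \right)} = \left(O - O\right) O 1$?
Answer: $\frac{56}{1143} \approx 0.048994$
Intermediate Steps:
$l{\left(O \right)} = - \frac{2}{9}$ ($l{\left(O \right)} = - \frac{2}{9} + \frac{\left(O - O\right) O 1}{9} = - \frac{2}{9} + \frac{0 O 1}{9} = - \frac{2}{9} + \frac{0 \cdot 1}{9} = - \frac{2}{9} + \frac{1}{9} \cdot 0 = - \frac{2}{9} + 0 = - \frac{2}{9}$)
$a{\left(t,y \right)} = 8$ ($a{\left(t,y \right)} = 4 - -4 = 4 + 4 = 8$)
$w{\left(u,n \right)} = 8 + u$ ($w{\left(u,n \right)} = u + 8 = 8 + u$)
$w{\left(-9,1 \right)} \left(l{\left(9 \right)} - \frac{22}{-127}\right) = \left(8 - 9\right) \left(- \frac{2}{9} - \frac{22}{-127}\right) = - (- \frac{2}{9} - - \frac{22}{127}) = - (- \frac{2}{9} + \frac{22}{127}) = \left(-1\right) \left(- \frac{56}{1143}\right) = \frac{56}{1143}$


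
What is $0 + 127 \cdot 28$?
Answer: $3556$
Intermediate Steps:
$0 + 127 \cdot 28 = 0 + 3556 = 3556$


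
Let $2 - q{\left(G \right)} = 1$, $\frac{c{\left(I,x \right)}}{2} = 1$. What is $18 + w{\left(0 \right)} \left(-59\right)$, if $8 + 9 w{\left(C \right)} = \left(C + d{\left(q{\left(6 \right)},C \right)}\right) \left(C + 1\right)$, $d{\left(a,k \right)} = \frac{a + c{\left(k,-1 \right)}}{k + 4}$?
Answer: $\frac{2359}{36} \approx 65.528$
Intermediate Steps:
$c{\left(I,x \right)} = 2$ ($c{\left(I,x \right)} = 2 \cdot 1 = 2$)
$q{\left(G \right)} = 1$ ($q{\left(G \right)} = 2 - 1 = 1$)
$d{\left(a,k \right)} = \frac{2 + a}{4 + k}$ ($d{\left(a,k \right)} = \frac{a + 2}{k + 4} = \frac{2 + a}{4 + k}$)
$w{\left(C \right)} = - \frac{8}{9} + \frac{\left(1 + C\right) \left(C + \frac{3}{4 + C}\right)}{9}$ ($w{\left(C \right)} = - \frac{8}{9} + \frac{\left(C + \frac{2 + 1}{4 + C}\right) \left(C + 1\right)}{9} = - \frac{8}{9} + \frac{\left(C + \frac{1}{4 + C} 3\right) \left(1 + C\right)}{9} = - \frac{8}{9} + \frac{\left(C + \frac{3}{4 + C}\right) \left(1 + C\right)}{9} = - \frac{8}{9} + \frac{\left(1 + C\right) \left(C + \frac{3}{4 + C}\right)}{9}$)
$18 + w{\left(0 \right)} \left(-59\right) = 18 + \frac{-29 + 0^{3} - 0 + 5 \cdot 0^{2}}{9 \left(4 + 0\right)} \left(-59\right) = 18 + \frac{-29 + 0 + 0 + 5 \cdot 0}{9 \cdot 4} \left(-59\right) = 18 + \frac{1}{9} \cdot \frac{1}{4} \left(-29 + 0 + 0 + 0\right) \left(-59\right) = 18 + \frac{1}{9} \cdot \frac{1}{4} \left(-29\right) \left(-59\right) = 18 - - \frac{1711}{36} = 18 + \frac{1711}{36} = \frac{2359}{36}$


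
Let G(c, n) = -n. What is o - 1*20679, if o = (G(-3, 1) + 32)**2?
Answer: -19718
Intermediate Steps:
o = 961 (o = (-1*1 + 32)**2 = (-1 + 32)**2 = 31**2 = 961)
o - 1*20679 = 961 - 1*20679 = 961 - 20679 = -19718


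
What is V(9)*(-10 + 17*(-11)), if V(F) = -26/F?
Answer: 5122/9 ≈ 569.11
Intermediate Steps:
V(9)*(-10 + 17*(-11)) = (-26/9)*(-10 + 17*(-11)) = (-26*⅑)*(-10 - 187) = -26/9*(-197) = 5122/9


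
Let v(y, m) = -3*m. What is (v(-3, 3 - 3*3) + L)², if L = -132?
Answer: 12996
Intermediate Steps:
(v(-3, 3 - 3*3) + L)² = (-3*(3 - 3*3) - 132)² = (-3*(3 - 9) - 132)² = (-3*(-6) - 132)² = (18 - 132)² = (-114)² = 12996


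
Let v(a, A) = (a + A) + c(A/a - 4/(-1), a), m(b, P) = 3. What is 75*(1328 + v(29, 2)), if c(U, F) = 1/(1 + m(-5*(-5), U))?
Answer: 407775/4 ≈ 1.0194e+5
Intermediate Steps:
c(U, F) = 1/4 (c(U, F) = 1/(1 + 3) = 1/4)
v(a, A) = 1/4 + A + a (v(a, A) = (a + A) + 1/4 = (A + a) + 1/4 = 1/4 + A + a)
75*(1328 + v(29, 2)) = 75*(1328 + (1/4 + 2 + 29)) = 75*(1328 + 125/4) = 75*(5437/4) = 407775/4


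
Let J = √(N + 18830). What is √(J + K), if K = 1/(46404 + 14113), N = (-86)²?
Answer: √(60517 + 10986921867*√2914)/60517 ≈ 12.726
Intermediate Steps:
N = 7396
J = 3*√2914 (J = √(7396 + 18830) = √26226 = 3*√2914 ≈ 161.94)
K = 1/60517 ≈ 1.6524e-5
√(J + K) = √(3*√2914 + 1/60517) = √(1/60517 + 3*√2914)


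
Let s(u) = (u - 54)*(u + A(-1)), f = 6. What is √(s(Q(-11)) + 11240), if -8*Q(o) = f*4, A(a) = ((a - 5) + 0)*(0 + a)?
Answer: √11069 ≈ 105.21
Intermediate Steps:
A(a) = a*(-5 + a) (A(a) = ((-5 + a) + 0)*a = (-5 + a)*a = a*(-5 + a))
Q(o) = -3 (Q(o) = -3*4/4 = -⅛*24 = -3)
s(u) = (-54 + u)*(6 + u) (s(u) = (u - 54)*(u - (-5 - 1)) = (-54 + u)*(u - 1*(-6)) = (-54 + u)*(u + 6) = (-54 + u)*(6 + u))
√(s(Q(-11)) + 11240) = √((-324 + (-3)² - 48*(-3)) + 11240) = √((-324 + 9 + 144) + 11240) = √(-171 + 11240) = √11069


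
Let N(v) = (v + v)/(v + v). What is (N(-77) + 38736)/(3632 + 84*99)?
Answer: 38737/11948 ≈ 3.2421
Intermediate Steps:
N(v) = 1 (N(v) = (2*v)/((2*v)) = (2*v)*(1/(2*v)) = 1)
(N(-77) + 38736)/(3632 + 84*99) = (1 + 38736)/(3632 + 84*99) = 38737/(3632 + 8316) = 38737/11948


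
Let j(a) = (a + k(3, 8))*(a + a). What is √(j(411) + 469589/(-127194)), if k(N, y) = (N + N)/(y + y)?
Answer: √5470641071688543/127194 ≈ 581.50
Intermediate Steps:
k(N, y) = N/y (k(N, y) = (2*N)/((2*y)) = (2*N)*(1/(2*y)) = N/y)
j(a) = 2*a*(3/8 + a) (j(a) = (a + 3/8)*(a + a) = (a + 3*(⅛))*(2*a) = (a + 3/8)*(2*a) = (3/8 + a)*(2*a) = 2*a*(3/8 + a))
√(j(411) + 469589/(-127194)) = √((¼)*411*(3 + 8*411) + 469589/(-127194)) = √((¼)*411*(3 + 3288) + 469589*(-1/127194)) = √((¼)*411*3291 - 469589/127194) = √(1352601/4 - 469589/127194) = √(86020426619/254388) = √5470641071688543/127194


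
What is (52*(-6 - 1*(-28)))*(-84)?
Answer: -96096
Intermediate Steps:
(52*(-6 - 1*(-28)))*(-84) = (52*(-6 + 28))*(-84) = (52*22)*(-84) = 1144*(-84) = -96096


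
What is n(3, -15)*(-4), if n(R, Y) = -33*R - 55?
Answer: 616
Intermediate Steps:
n(R, Y) = -55 - 33*R
n(3, -15)*(-4) = (-55 - 33*3)*(-4) = (-55 - 99)*(-4) = -154*(-4) = 616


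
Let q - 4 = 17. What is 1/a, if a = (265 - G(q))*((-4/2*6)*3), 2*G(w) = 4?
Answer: -1/9468 ≈ -0.00010562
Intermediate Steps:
q = 21 (q = 4 + 17 = 21)
G(w) = 2 (G(w) = (1/2)*4 = 2)
a = -9468 (a = (265 - 1*2)*((-4/2*6)*3) = (265 - 2)*((-4*1/2*6)*3) = 263*(-2*6*3) = 263*(-12*3) = 263*(-36) = -9468)
1/a = 1/(-9468) = -1/9468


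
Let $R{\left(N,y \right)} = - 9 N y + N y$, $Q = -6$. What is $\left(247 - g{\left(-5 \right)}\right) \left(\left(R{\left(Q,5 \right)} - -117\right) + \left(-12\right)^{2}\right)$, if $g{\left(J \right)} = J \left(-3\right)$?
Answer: $116232$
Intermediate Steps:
$g{\left(J \right)} = - 3 J$
$R{\left(N,y \right)} = - 8 N y$ ($R{\left(N,y \right)} = - 9 N y + N y = - 8 N y$)
$\left(247 - g{\left(-5 \right)}\right) \left(\left(R{\left(Q,5 \right)} - -117\right) + \left(-12\right)^{2}\right) = \left(247 - \left(-3\right) \left(-5\right)\right) \left(\left(\left(-8\right) \left(-6\right) 5 - -117\right) + \left(-12\right)^{2}\right) = \left(247 - 15\right) \left(\left(240 + 117\right) + 144\right) = \left(247 - 15\right) \left(357 + 144\right) = 232 \cdot 501 = 116232$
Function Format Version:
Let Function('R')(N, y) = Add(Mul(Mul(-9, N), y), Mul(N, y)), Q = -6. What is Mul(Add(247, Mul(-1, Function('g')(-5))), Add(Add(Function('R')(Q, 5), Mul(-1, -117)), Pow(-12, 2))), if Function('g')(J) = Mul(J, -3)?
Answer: 116232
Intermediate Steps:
Function('g')(J) = Mul(-3, J)
Function('R')(N, y) = Mul(-8, N, y) (Function('R')(N, y) = Add(Mul(-9, N, y), Mul(N, y)) = Mul(-8, N, y))
Mul(Add(247, Mul(-1, Function('g')(-5))), Add(Add(Function('R')(Q, 5), Mul(-1, -117)), Pow(-12, 2))) = Mul(Add(247, Mul(-1, Mul(-3, -5))), Add(Add(Mul(-8, -6, 5), Mul(-1, -117)), Pow(-12, 2))) = Mul(Add(247, Mul(-1, 15)), Add(Add(240, 117), 144)) = Mul(Add(247, -15), Add(357, 144)) = Mul(232, 501) = 116232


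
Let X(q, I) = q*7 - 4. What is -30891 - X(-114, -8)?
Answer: -30089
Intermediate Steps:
X(q, I) = -4 + 7*q (X(q, I) = 7*q - 4 = -4 + 7*q)
-30891 - X(-114, -8) = -30891 - (-4 + 7*(-114)) = -30891 - (-4 - 798) = -30891 - 1*(-802) = -30891 + 802 = -30089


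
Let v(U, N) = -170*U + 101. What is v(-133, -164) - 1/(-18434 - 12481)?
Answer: 702110566/30915 ≈ 22711.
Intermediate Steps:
v(U, N) = 101 - 170*U
v(-133, -164) - 1/(-18434 - 12481) = (101 - 170*(-133)) - 1/(-18434 - 12481) = (101 + 22610) - 1/(-30915) = 22711 - 1*(-1/30915) = 22711 + 1/30915 = 702110566/30915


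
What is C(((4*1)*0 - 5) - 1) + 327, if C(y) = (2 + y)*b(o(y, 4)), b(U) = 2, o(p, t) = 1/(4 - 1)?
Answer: 319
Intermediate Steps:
o(p, t) = ⅓ (o(p, t) = 1/3 = ⅓)
C(y) = 4 + 2*y (C(y) = (2 + y)*2 = 4 + 2*y)
C(((4*1)*0 - 5) - 1) + 327 = (4 + 2*(((4*1)*0 - 5) - 1)) + 327 = (4 + 2*((4*0 - 5) - 1)) + 327 = (4 + 2*((0 - 5) - 1)) + 327 = (4 + 2*(-5 - 1)) + 327 = (4 + 2*(-6)) + 327 = (4 - 12) + 327 = -8 + 327 = 319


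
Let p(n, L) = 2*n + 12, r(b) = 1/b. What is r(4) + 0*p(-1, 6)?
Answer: 1/4 ≈ 0.25000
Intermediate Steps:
p(n, L) = 12 + 2*n
r(4) + 0*p(-1, 6) = 1/4 + 0*(12 + 2*(-1)) = 1/4 + 0*(12 - 2) = 1/4 + 0*10 = 1/4 + 0 = 1/4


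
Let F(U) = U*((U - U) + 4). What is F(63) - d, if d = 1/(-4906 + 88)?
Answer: 1214137/4818 ≈ 252.00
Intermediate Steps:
F(U) = 4*U (F(U) = U*(0 + 4) = U*4 = 4*U)
d = -1/4818 (d = 1/(-4818) = -1/4818 ≈ -0.00020756)
F(63) - d = 4*63 - 1*(-1/4818) = 252 + 1/4818 = 1214137/4818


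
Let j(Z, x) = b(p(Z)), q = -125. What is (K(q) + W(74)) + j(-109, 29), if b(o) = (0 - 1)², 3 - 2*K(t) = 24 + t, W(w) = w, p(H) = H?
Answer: 127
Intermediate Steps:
K(t) = -21/2 - t/2 (K(t) = 3/2 - (24 + t)/2 = 3/2 + (-12 - t/2) = -21/2 - t/2)
b(o) = 1 (b(o) = (-1)² = 1)
j(Z, x) = 1
(K(q) + W(74)) + j(-109, 29) = ((-21/2 - ½*(-125)) + 74) + 1 = ((-21/2 + 125/2) + 74) + 1 = (52 + 74) + 1 = 126 + 1 = 127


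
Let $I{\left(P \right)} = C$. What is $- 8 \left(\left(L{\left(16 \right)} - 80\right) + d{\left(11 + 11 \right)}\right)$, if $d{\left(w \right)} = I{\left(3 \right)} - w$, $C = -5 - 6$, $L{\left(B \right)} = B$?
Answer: $776$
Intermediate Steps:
$C = -11$ ($C = -5 - 6 = -11$)
$I{\left(P \right)} = -11$
$d{\left(w \right)} = -11 - w$
$- 8 \left(\left(L{\left(16 \right)} - 80\right) + d{\left(11 + 11 \right)}\right) = - 8 \left(\left(16 - 80\right) - 33\right) = - 8 \left(-64 - 33\right) = \left(-8\right) \left(-97\right) = 776$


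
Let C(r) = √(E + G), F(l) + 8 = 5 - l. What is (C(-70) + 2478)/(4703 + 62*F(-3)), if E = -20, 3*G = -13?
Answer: 2478/4703 + I*√219/14109 ≈ 0.5269 + 0.0010489*I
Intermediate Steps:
G = -13/3 (G = (⅓)*(-13) = -13/3 ≈ -4.3333)
F(l) = -3 - l (F(l) = -8 + (5 - l) = -3 - l)
C(r) = I*√219/3 (C(r) = √(-20 - 13/3) = √(-73/3) = I*√219/3)
(C(-70) + 2478)/(4703 + 62*F(-3)) = (I*√219/3 + 2478)/(4703 + 62*(-3 - 1*(-3))) = (2478 + I*√219/3)/(4703 + 62*(-3 + 3)) = (2478 + I*√219/3)/(4703 + 62*0) = (2478 + I*√219/3)/(4703 + 0) = (2478 + I*√219/3)/4703 = (2478 + I*√219/3)*(1/4703) = 2478/4703 + I*√219/14109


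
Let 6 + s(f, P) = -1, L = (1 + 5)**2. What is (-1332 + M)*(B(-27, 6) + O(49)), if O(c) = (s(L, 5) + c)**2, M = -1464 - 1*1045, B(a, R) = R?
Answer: -6798570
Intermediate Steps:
L = 36 (L = 6**2 = 36)
s(f, P) = -7 (s(f, P) = -6 - 1 = -7)
M = -2509 (M = -1464 - 1045 = -2509)
O(c) = (-7 + c)**2
(-1332 + M)*(B(-27, 6) + O(49)) = (-1332 - 2509)*(6 + (-7 + 49)**2) = -3841*(6 + 42**2) = -3841*(6 + 1764) = -3841*1770 = -6798570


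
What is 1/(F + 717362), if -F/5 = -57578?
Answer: 1/1005252 ≈ 9.9478e-7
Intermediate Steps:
F = 287890 (F = -5*(-57578) = 287890)
1/(F + 717362) = 1/(287890 + 717362) = 1/1005252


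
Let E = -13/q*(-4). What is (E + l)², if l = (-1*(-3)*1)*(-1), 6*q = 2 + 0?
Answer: 23409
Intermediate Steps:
q = ⅓ (q = (2 + 0)/6 = (⅙)*2 = ⅓ ≈ 0.33333)
E = 156 (E = -13/⅓*(-4) = -13*3*(-4) = -39*(-4) = 156)
l = -3 (l = (3*1)*(-1) = 3*(-1) = -3)
(E + l)² = (156 - 3)² = 153² = 23409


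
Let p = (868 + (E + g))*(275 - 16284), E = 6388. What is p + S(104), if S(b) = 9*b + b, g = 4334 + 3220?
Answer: -237092250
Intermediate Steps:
g = 7554
S(b) = 10*b
p = -237093290 (p = (868 + (6388 + 7554))*(275 - 16284) = (868 + 13942)*(-16009) = 14810*(-16009) = -237093290)
p + S(104) = -237093290 + 10*104 = -237093290 + 1040 = -237092250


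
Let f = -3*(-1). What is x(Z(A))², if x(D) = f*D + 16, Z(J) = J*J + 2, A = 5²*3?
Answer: 285508609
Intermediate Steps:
f = 3
A = 75 (A = 25*3 = 75)
Z(J) = 2 + J² (Z(J) = J² + 2 = 2 + J²)
x(D) = 16 + 3*D (x(D) = 3*D + 16 = 16 + 3*D)
x(Z(A))² = (16 + 3*(2 + 75²))² = (16 + 3*(2 + 5625))² = (16 + 3*5627)² = (16 + 16881)² = 16897² = 285508609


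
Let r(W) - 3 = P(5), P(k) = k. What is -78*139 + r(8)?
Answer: -10834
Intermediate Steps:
r(W) = 8 (r(W) = 3 + 5 = 8)
-78*139 + r(8) = -78*139 + 8 = -10842 + 8 = -10834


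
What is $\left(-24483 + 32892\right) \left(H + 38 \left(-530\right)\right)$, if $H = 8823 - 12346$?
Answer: $-198982167$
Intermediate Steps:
$H = -3523$ ($H = 8823 - 12346 = -3523$)
$\left(-24483 + 32892\right) \left(H + 38 \left(-530\right)\right) = \left(-24483 + 32892\right) \left(-3523 + 38 \left(-530\right)\right) = 8409 \left(-3523 - 20140\right) = 8409 \left(-23663\right) = -198982167$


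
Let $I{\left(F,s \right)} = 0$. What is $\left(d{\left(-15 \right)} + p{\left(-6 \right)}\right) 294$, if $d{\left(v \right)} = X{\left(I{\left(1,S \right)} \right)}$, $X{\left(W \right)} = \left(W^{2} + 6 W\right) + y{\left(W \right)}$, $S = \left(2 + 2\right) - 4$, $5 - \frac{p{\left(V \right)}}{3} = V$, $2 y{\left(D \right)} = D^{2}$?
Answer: $9702$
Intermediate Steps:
$y{\left(D \right)} = \frac{D^{2}}{2}$
$p{\left(V \right)} = 15 - 3 V$
$S = 0$ ($S = 4 - 4 = 0$)
$X{\left(W \right)} = 6 W + \frac{3 W^{2}}{2}$ ($X{\left(W \right)} = \left(W^{2} + 6 W\right) + \frac{W^{2}}{2} = 6 W + \frac{3 W^{2}}{2}$)
$d{\left(v \right)} = 0$ ($d{\left(v \right)} = \frac{3}{2} \cdot 0 \left(4 + 0\right) = \frac{3}{2} \cdot 0 \cdot 4 = 0$)
$\left(d{\left(-15 \right)} + p{\left(-6 \right)}\right) 294 = \left(0 + \left(15 - -18\right)\right) 294 = \left(0 + \left(15 + 18\right)\right) 294 = \left(0 + 33\right) 294 = 33 \cdot 294 = 9702$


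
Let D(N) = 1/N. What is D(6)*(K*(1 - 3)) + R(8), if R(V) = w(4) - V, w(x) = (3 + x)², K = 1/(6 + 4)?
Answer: 1229/30 ≈ 40.967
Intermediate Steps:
D(N) = 1/N
K = ⅒ (K = 1/10 = ⅒ ≈ 0.10000)
R(V) = 49 - V (R(V) = (3 + 4)² - V = 7² - V = 49 - V)
D(6)*(K*(1 - 3)) + R(8) = ((1 - 3)/10)/6 + (49 - 1*8) = ((⅒)*(-2))/6 + (49 - 8) = (⅙)*(-⅕) + 41 = -1/30 + 41 = 1229/30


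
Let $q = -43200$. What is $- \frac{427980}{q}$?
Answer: $\frac{7133}{720} \approx 9.907$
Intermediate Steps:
$- \frac{427980}{q} = - \frac{427980}{-43200} = \left(-427980\right) \left(- \frac{1}{43200}\right) = \frac{7133}{720}$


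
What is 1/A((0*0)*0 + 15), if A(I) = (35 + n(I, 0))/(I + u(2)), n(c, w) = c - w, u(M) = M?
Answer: 17/50 ≈ 0.34000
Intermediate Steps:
A(I) = (35 + I)/(2 + I) (A(I) = (35 + (I - 1*0))/(I + 2) = (35 + (I + 0))/(2 + I) = (35 + I)/(2 + I))
1/A((0*0)*0 + 15) = 1/((35 + ((0*0)*0 + 15))/(2 + ((0*0)*0 + 15))) = 1/((35 + (0*0 + 15))/(2 + (0*0 + 15))) = 1/((35 + (0 + 15))/(2 + (0 + 15))) = 1/((35 + 15)/(2 + 15)) = 1/(50/17) = 17/50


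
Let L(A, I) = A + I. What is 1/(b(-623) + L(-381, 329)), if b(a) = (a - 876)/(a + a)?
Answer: -1246/63293 ≈ -0.019686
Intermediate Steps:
b(a) = (-876 + a)/(2*a) (b(a) = (-876 + a)/((2*a)) = (-876 + a)*(1/(2*a)) = (-876 + a)/(2*a))
1/(b(-623) + L(-381, 329)) = 1/((1/2)*(-876 - 623)/(-623) + (-381 + 329)) = 1/((1/2)*(-1/623)*(-1499) - 52) = 1/(1499/1246 - 52) = 1/(-63293/1246) = -1246/63293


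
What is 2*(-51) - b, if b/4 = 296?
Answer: -1286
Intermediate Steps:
b = 1184 (b = 4*296 = 1184)
2*(-51) - b = 2*(-51) - 1*1184 = -102 - 1184 = -1286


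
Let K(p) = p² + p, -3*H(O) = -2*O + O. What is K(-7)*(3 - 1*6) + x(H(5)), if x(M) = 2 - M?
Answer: -377/3 ≈ -125.67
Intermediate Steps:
H(O) = O/3 (H(O) = -(-2*O + O)/3 = -(-1)*O/3 = O/3)
K(p) = p + p²
K(-7)*(3 - 1*6) + x(H(5)) = (-7*(1 - 7))*(3 - 1*6) + (2 - 5/3) = (-7*(-6))*(3 - 6) + (2 - 1*5/3) = 42*(-3) + (2 - 5/3) = -126 + ⅓ = -377/3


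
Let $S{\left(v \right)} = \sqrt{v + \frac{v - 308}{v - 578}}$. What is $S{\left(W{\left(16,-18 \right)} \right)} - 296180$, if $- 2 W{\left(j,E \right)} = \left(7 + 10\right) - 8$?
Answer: $-296180 + \frac{i \sqrt{860702}}{466} \approx -2.9618 \cdot 10^{5} + 1.9909 i$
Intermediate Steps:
$W{\left(j,E \right)} = - \frac{9}{2}$ ($W{\left(j,E \right)} = - \frac{\left(7 + 10\right) - 8}{2} = - \frac{17 - 8}{2} = \left(- \frac{1}{2}\right) 9 = - \frac{9}{2}$)
$S{\left(v \right)} = \sqrt{v + \frac{-308 + v}{-578 + v}}$
$S{\left(W{\left(16,-18 \right)} \right)} - 296180 = \sqrt{\frac{-308 - \frac{9}{2} - \frac{9 \left(-578 - \frac{9}{2}\right)}{2}}{-578 - \frac{9}{2}}} - 296180 = \sqrt{\frac{-308 - \frac{9}{2} - - \frac{10485}{4}}{- \frac{1165}{2}}} - 296180 = \sqrt{- \frac{2 \left(-308 - \frac{9}{2} + \frac{10485}{4}\right)}{1165}} - 296180 = \sqrt{\left(- \frac{2}{1165}\right) \frac{9235}{4}} - 296180 = \sqrt{- \frac{1847}{466}} - 296180 = \frac{i \sqrt{860702}}{466} - 296180 = -296180 + \frac{i \sqrt{860702}}{466}$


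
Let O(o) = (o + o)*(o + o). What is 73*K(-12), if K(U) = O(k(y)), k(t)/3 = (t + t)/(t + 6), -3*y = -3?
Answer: 10512/49 ≈ 214.53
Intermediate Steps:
y = 1 (y = -⅓*(-3) = 1)
k(t) = 6*t/(6 + t) (k(t) = 3*((t + t)/(t + 6)) = 3*((2*t)/(6 + t)) = 3*(2*t/(6 + t)) = 6*t/(6 + t))
O(o) = 4*o² (O(o) = (2*o)*(2*o) = 4*o²)
K(U) = 144/49 (K(U) = 4*(6*1/(6 + 1))² = 4*(6*1/7)² = 4*(6*1*(⅐))² = 4*(6/7)² = 4*(36/49) = 144/49)
73*K(-12) = 73*(144/49) = 10512/49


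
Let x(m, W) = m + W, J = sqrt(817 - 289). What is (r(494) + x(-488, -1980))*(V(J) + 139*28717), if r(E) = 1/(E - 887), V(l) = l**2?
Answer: -3872125855675/393 ≈ -9.8527e+9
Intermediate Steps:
J = 4*sqrt(33) (J = sqrt(528) = 4*sqrt(33) ≈ 22.978)
x(m, W) = W + m
r(E) = 1/(-887 + E)
(r(494) + x(-488, -1980))*(V(J) + 139*28717) = (1/(-887 + 494) + (-1980 - 488))*((4*sqrt(33))**2 + 139*28717) = (1/(-393) - 2468)*(528 + 3991663) = (-1/393 - 2468)*3992191 = -969925/393*3992191 = -3872125855675/393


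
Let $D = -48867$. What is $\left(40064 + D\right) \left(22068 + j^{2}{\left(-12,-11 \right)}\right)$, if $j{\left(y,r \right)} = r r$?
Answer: $-323149327$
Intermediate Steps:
$j{\left(y,r \right)} = r^{2}$
$\left(40064 + D\right) \left(22068 + j^{2}{\left(-12,-11 \right)}\right) = \left(40064 - 48867\right) \left(22068 + \left(\left(-11\right)^{2}\right)^{2}\right) = - 8803 \left(22068 + 121^{2}\right) = - 8803 \left(22068 + 14641\right) = \left(-8803\right) 36709 = -323149327$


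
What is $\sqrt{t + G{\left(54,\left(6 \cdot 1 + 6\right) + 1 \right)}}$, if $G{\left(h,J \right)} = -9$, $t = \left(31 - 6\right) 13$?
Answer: $2 \sqrt{79} \approx 17.776$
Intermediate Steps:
$t = 325$ ($t = 25 \cdot 13 = 325$)
$\sqrt{t + G{\left(54,\left(6 \cdot 1 + 6\right) + 1 \right)}} = \sqrt{325 - 9} = \sqrt{316} = 2 \sqrt{79}$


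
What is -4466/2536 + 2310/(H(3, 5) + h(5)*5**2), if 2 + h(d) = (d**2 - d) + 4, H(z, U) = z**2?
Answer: 1680833/708812 ≈ 2.3713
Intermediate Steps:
h(d) = 2 + d**2 - d (h(d) = -2 + ((d**2 - d) + 4) = -2 + (4 + d**2 - d) = 2 + d**2 - d)
-4466/2536 + 2310/(H(3, 5) + h(5)*5**2) = -4466/2536 + 2310/(3**2 + (2 + 5**2 - 1*5)*5**2) = -4466*1/2536 + 2310/(9 + (2 + 25 - 5)*25) = -2233/1268 + 2310/(9 + 22*25) = -2233/1268 + 2310/(9 + 550) = -2233/1268 + 2310/559 = 1680833/708812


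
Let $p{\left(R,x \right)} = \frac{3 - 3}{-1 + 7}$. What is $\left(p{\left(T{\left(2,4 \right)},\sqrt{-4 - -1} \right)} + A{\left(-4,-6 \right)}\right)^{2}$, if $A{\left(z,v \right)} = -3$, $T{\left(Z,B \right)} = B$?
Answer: $9$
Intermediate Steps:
$p{\left(R,x \right)} = 0$ ($p{\left(R,x \right)} = \frac{0}{6} = 0 \cdot \frac{1}{6} = 0$)
$\left(p{\left(T{\left(2,4 \right)},\sqrt{-4 - -1} \right)} + A{\left(-4,-6 \right)}\right)^{2} = \left(0 - 3\right)^{2} = \left(-3\right)^{2} = 9$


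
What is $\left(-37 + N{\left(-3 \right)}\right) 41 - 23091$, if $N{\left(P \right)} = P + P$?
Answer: $-24854$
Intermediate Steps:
$N{\left(P \right)} = 2 P$
$\left(-37 + N{\left(-3 \right)}\right) 41 - 23091 = \left(-37 + 2 \left(-3\right)\right) 41 - 23091 = \left(-37 - 6\right) 41 - 23091 = \left(-43\right) 41 - 23091 = -1763 - 23091 = -24854$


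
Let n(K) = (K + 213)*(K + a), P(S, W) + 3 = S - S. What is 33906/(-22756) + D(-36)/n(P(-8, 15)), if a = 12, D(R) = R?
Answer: -1802821/1194690 ≈ -1.5090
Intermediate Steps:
P(S, W) = -3 (P(S, W) = -3 + (S - S) = -3 + 0 = -3)
n(K) = (12 + K)*(213 + K) (n(K) = (K + 213)*(K + 12) = (213 + K)*(12 + K) = (12 + K)*(213 + K))
33906/(-22756) + D(-36)/n(P(-8, 15)) = 33906/(-22756) - 36/(2556 + (-3)² + 225*(-3)) = 33906*(-1/22756) - 36/(2556 + 9 - 675) = -16953/11378 - 36/1890 = -16953/11378 - 36*1/1890 = -16953/11378 - 2/105 = -1802821/1194690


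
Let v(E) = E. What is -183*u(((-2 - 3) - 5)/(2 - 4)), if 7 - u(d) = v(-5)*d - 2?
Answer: -6222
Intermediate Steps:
u(d) = 9 + 5*d (u(d) = 7 - (-5*d - 2) = 7 - (-2 - 5*d) = 7 + (2 + 5*d) = 9 + 5*d)
-183*u(((-2 - 3) - 5)/(2 - 4)) = -183*(9 + 5*(((-2 - 3) - 5)/(2 - 4))) = -183*(9 + 5*((-5 - 5)/(-2))) = -183*(9 + 5*(-10*(-½))) = -183*(9 + 5*5) = -183*(9 + 25) = -183*34 = -6222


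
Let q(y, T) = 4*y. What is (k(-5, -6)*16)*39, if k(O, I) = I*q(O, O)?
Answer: 74880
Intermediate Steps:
k(O, I) = 4*I*O (k(O, I) = I*(4*O) = 4*I*O)
(k(-5, -6)*16)*39 = ((4*(-6)*(-5))*16)*39 = (120*16)*39 = 1920*39 = 74880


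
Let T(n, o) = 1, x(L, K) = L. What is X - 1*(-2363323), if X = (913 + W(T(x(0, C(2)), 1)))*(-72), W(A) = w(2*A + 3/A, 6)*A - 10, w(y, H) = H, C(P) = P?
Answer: 2297875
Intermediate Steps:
W(A) = -10 + 6*A (W(A) = 6*A - 10 = -10 + 6*A)
X = -65448 (X = (913 + (-10 + 6*1))*(-72) = (913 + (-10 + 6))*(-72) = (913 - 4)*(-72) = 909*(-72) = -65448)
X - 1*(-2363323) = -65448 - 1*(-2363323) = -65448 + 2363323 = 2297875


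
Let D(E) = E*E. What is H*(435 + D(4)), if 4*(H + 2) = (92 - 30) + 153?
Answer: 93357/4 ≈ 23339.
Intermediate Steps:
D(E) = E²
H = 207/4 (H = -2 + ((92 - 30) + 153)/4 = -2 + (62 + 153)/4 = -2 + (¼)*215 = -2 + 215/4 = 207/4 ≈ 51.750)
H*(435 + D(4)) = 207*(435 + 4²)/4 = 207*(435 + 16)/4 = (207/4)*451 = 93357/4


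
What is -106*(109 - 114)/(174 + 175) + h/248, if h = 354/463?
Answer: 30490133/20036788 ≈ 1.5217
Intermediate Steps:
h = 354/463 (h = 354*(1/463) = 354/463 ≈ 0.76458)
-106*(109 - 114)/(174 + 175) + h/248 = -106*(109 - 114)/(174 + 175) + (354/463)/248 = -106/(349/(-5)) + (354/463)*(1/248) = -106/(349*(-⅕)) + 177/57412 = -106/(-349/5) + 177/57412 = -106*(-5/349) + 177/57412 = 530/349 + 177/57412 = 30490133/20036788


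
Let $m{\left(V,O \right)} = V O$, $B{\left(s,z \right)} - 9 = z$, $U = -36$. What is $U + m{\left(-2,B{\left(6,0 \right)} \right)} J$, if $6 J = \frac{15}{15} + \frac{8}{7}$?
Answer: $- \frac{297}{7} \approx -42.429$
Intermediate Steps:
$B{\left(s,z \right)} = 9 + z$
$m{\left(V,O \right)} = O V$
$J = \frac{5}{14}$ ($J = \frac{\frac{15}{15} + \frac{8}{7}}{6} = \frac{15 \cdot \frac{1}{15} + 8 \cdot \frac{1}{7}}{6} = \frac{1 + \frac{8}{7}}{6} = \frac{1}{6} \cdot \frac{15}{7} = \frac{5}{14} \approx 0.35714$)
$U + m{\left(-2,B{\left(6,0 \right)} \right)} J = -36 + \left(9 + 0\right) \left(-2\right) \frac{5}{14} = -36 + 9 \left(-2\right) \frac{5}{14} = -36 - \frac{45}{7} = - \frac{297}{7}$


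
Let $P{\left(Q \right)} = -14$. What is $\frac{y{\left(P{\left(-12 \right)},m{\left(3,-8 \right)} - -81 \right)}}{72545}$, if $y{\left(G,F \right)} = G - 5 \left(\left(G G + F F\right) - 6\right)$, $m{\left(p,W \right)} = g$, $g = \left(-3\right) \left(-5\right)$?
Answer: $- \frac{47044}{72545} \approx -0.64848$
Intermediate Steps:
$g = 15$
$m{\left(p,W \right)} = 15$
$y{\left(G,F \right)} = 30 + G - 5 F^{2} - 5 G^{2}$ ($y{\left(G,F \right)} = G - 5 \left(\left(G^{2} + F^{2}\right) - 6\right) = G - 5 \left(\left(F^{2} + G^{2}\right) - 6\right) = G - 5 \left(-6 + F^{2} + G^{2}\right) = G - \left(-30 + 5 F^{2} + 5 G^{2}\right) = 30 + G - 5 F^{2} - 5 G^{2}$)
$\frac{y{\left(P{\left(-12 \right)},m{\left(3,-8 \right)} - -81 \right)}}{72545} = \frac{30 - 14 - 5 \left(15 - -81\right)^{2} - 5 \left(-14\right)^{2}}{72545} = \left(30 - 14 - 5 \left(15 + 81\right)^{2} - 980\right) \frac{1}{72545} = \left(30 - 14 - 5 \cdot 96^{2} - 980\right) \frac{1}{72545} = \left(30 - 14 - 46080 - 980\right) \frac{1}{72545} = \left(-47044\right) \frac{1}{72545} = - \frac{47044}{72545}$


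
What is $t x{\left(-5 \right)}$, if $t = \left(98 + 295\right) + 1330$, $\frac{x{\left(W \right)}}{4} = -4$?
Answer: $-27568$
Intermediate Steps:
$x{\left(W \right)} = -16$ ($x{\left(W \right)} = 4 \left(-4\right) = -16$)
$t = 1723$ ($t = 393 + 1330 = 1723$)
$t x{\left(-5 \right)} = 1723 \left(-16\right) = -27568$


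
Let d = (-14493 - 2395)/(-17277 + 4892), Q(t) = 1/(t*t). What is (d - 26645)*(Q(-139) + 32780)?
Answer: -208991228995381497/239290585 ≈ -8.7338e+8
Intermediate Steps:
Q(t) = t⁻²
d = 16888/12385 (d = -16888/(-12385) = -16888*(-1/12385) = 16888/12385 ≈ 1.3636)
(d - 26645)*(Q(-139) + 32780) = (16888/12385 - 26645)*((-139)⁻² + 32780) = -329981437*(1/19321 + 32780)/12385 = -329981437/12385*633342381/19321 = -208991228995381497/239290585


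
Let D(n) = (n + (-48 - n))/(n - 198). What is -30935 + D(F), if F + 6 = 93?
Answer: -1144579/37 ≈ -30935.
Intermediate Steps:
F = 87 (F = -6 + 93 = 87)
D(n) = -48/(-198 + n)
-30935 + D(F) = -30935 - 48/(-198 + 87) = -30935 - 48/(-111) = -30935 - 48*(-1/111) = -30935 + 16/37 = -1144579/37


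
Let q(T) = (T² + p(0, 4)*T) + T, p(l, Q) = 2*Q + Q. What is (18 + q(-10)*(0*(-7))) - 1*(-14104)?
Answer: 14122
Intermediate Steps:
p(l, Q) = 3*Q
q(T) = T² + 13*T (q(T) = (T² + (3*4)*T) + T = (T² + 12*T) + T = T² + 13*T)
(18 + q(-10)*(0*(-7))) - 1*(-14104) = (18 + (-10*(13 - 10))*(0*(-7))) - 1*(-14104) = (18 - 10*3*0) + 14104 = (18 - 30*0) + 14104 = (18 + 0) + 14104 = 18 + 14104 = 14122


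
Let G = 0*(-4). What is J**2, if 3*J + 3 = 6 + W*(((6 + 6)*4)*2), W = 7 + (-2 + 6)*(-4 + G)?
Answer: 82369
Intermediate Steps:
G = 0
W = -9 (W = 7 + (-2 + 6)*(-4 + 0) = 7 + 4*(-4) = 7 - 16 = -9)
J = -287 (J = -1 + (6 - 9*(6 + 6)*4*2)/3 = -1 + (6 - 9*12*4*2)/3 = -1 + (6 - 432*2)/3 = -1 + (6 - 9*96)/3 = -1 + (6 - 864)/3 = -1 + (1/3)*(-858) = -1 - 286 = -287)
J**2 = (-287)**2 = 82369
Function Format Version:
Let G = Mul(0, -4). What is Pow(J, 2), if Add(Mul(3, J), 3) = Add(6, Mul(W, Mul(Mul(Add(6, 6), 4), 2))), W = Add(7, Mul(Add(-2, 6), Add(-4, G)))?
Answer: 82369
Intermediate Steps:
G = 0
W = -9 (W = Add(7, Mul(Add(-2, 6), Add(-4, 0))) = Add(7, Mul(4, -4)) = Add(7, -16) = -9)
J = -287 (J = Add(-1, Mul(Rational(1, 3), Add(6, Mul(-9, Mul(Mul(Add(6, 6), 4), 2))))) = Add(-1, Mul(Rational(1, 3), Add(6, Mul(-9, Mul(Mul(12, 4), 2))))) = Add(-1, Mul(Rational(1, 3), Add(6, Mul(-9, Mul(48, 2))))) = Add(-1, Mul(Rational(1, 3), Add(6, Mul(-9, 96)))) = Add(-1, Mul(Rational(1, 3), Add(6, -864))) = Add(-1, Mul(Rational(1, 3), -858)) = Add(-1, -286) = -287)
Pow(J, 2) = Pow(-287, 2) = 82369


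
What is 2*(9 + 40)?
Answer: 98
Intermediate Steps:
2*(9 + 40) = 2*49 = 98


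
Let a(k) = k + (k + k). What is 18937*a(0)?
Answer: 0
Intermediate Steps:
a(k) = 3*k (a(k) = k + 2*k = 3*k)
18937*a(0) = 18937*(3*0) = 18937*0 = 0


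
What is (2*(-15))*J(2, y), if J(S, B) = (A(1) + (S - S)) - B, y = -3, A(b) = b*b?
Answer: -120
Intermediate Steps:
A(b) = b²
J(S, B) = 1 - B (J(S, B) = (1² + (S - S)) - B = (1 + 0) - B = 1 - B)
(2*(-15))*J(2, y) = (2*(-15))*(1 - 1*(-3)) = -30*(1 + 3) = -30*4 = -120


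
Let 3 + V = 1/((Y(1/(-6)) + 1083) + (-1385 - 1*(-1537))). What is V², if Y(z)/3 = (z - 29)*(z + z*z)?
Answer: 72529491969/8063142025 ≈ 8.9952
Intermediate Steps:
Y(z) = 3*(-29 + z)*(z + z²) (Y(z) = 3*((z - 29)*(z + z*z)) = 3*((-29 + z)*(z + z²)) = 3*(-29 + z)*(z + z²))
V = -269313/89795 (V = -3 + 1/((3*(-29 + (1/(-6))² - 28/(-6))/(-6) + 1083) + (-1385 - 1*(-1537))) = -3 + 1/((3*(-⅙)*(-29 + (-⅙)² - 28*(-⅙)) + 1083) + (-1385 + 1537)) = -3 + 1/((3*(-⅙)*(-29 + 1/36 + 14/3) + 1083) + 152) = -3 + 1/((3*(-⅙)*(-875/36) + 1083) + 152) = -3 + 1/((875/72 + 1083) + 152) = -3 + 1/(78851/72 + 152) = -3 + 1/(89795/72) = -3 + 72/89795 = -269313/89795 ≈ -2.9992)
V² = (-269313/89795)² = 72529491969/8063142025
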